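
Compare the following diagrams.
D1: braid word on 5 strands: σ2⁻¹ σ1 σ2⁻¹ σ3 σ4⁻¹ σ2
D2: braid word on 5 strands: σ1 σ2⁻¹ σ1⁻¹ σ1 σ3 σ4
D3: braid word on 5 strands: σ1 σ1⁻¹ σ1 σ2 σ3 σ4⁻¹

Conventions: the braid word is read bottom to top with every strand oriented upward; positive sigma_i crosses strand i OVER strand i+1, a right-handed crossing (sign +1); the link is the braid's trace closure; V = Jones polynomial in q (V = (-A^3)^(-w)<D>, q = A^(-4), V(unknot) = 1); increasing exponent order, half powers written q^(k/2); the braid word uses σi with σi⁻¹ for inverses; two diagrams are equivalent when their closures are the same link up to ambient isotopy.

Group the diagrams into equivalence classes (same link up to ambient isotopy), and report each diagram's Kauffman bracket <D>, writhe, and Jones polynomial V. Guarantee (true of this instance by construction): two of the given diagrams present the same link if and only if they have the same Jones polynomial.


grouping into links: {D1, D2, D3}
V(D1) = 1  (w 0, c 6, <D> = 1)
D2 (bracket A^6; 6 crossings at w = +2): V = 1
V(D3) = 1  (w +2, c 6, <D> = A^6)
key observation: one V(q) for all 3 diagrams — one class (guaranteed)


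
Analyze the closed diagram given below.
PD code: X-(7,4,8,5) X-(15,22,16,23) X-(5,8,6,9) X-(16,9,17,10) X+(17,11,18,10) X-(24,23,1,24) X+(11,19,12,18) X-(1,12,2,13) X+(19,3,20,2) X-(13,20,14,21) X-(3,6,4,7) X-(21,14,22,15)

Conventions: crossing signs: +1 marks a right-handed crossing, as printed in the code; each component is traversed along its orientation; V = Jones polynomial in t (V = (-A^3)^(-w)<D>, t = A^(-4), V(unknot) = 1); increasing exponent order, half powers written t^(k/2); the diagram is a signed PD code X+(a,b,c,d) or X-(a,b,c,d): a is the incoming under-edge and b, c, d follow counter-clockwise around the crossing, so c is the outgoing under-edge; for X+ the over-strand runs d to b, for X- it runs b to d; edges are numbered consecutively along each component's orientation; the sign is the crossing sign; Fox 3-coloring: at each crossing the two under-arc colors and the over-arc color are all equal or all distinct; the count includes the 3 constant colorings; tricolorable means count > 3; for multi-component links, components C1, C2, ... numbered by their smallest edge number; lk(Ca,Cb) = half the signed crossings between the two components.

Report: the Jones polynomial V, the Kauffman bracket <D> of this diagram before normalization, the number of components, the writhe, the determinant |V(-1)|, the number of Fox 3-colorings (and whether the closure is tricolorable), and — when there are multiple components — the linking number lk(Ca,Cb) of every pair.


Jones polynomial: V(t) = -t^-9 + 3t^-8 - 4t^-7 + 5t^-6 - 6t^-5 + 5t^-4 - 4t^-3 + 3t^-2 - t^-1 + 1
<D> = A^-18 - A^-14 + 3A^-10 - 4A^-6 + 5A^-2 - 6A^2 + 5A^6 - 4A^10 + 3A^14 - A^18; writhe -6
components 1, writhe -6 (12 crossings)
3-colorings: 9 of 3^12, det 33 — tricolorable
note: w = -6 (over 12 crossings) is diagram-only; (-A^3)^(6) removes it from V


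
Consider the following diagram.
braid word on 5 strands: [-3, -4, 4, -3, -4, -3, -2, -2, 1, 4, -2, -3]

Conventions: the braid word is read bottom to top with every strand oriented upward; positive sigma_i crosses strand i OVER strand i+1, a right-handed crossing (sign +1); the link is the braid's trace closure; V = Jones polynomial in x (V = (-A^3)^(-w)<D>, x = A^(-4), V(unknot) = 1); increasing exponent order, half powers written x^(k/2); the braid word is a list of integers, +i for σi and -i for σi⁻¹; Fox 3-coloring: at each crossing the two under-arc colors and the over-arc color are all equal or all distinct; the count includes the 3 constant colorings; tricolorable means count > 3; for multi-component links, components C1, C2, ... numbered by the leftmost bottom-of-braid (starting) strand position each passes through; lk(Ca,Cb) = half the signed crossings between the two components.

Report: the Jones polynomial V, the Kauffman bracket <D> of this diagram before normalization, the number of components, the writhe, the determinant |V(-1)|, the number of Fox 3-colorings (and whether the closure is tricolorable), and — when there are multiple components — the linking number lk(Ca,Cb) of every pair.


V = x^-8 - 2x^-7 + x^-6 - 2x^-5 + 2x^-4 + x^-2
<D> = A^-10 + 2A^-2 - 2A^2 + A^6 - 2A^10 + A^14 (w = -6)
1 component over 12 crossings, w = -6
27 Fox colorings among 3^12, |V(-1)| = 9: tricolorable
why: w = -6 (over 12 crossings) is diagram-only; (-A^3)^(6) removes it from V


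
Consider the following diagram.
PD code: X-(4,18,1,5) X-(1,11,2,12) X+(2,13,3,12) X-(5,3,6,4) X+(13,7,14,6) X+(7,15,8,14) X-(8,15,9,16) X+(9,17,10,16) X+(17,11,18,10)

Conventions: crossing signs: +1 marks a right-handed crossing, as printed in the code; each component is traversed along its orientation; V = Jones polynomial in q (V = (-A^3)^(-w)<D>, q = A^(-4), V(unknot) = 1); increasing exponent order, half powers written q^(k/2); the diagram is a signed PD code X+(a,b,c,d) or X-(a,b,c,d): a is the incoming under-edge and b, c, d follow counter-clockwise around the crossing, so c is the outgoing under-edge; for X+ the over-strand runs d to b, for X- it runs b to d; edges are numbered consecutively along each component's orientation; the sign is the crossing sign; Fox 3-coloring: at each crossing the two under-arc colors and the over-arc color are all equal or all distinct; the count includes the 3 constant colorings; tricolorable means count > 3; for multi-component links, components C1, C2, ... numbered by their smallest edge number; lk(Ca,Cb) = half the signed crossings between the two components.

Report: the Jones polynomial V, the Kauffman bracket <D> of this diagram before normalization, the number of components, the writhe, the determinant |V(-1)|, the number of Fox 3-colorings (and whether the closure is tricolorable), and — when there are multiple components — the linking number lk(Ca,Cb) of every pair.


V(q) = -q^(-3/2) - 2q^(1/2) + q^(3/2) - q^(5/2) + q^(7/2)
bracket: -A^-11 + A^-7 - A^-3 + 2A + A^9, w = +1
2 components, writhe +1, over 9 crossings
lk(C1,C2) = -1
det 6, colorings 9 of 3^9 — tricolorable
observation: |V(-1)| = 6: so tricolorable, since 3 divides 6


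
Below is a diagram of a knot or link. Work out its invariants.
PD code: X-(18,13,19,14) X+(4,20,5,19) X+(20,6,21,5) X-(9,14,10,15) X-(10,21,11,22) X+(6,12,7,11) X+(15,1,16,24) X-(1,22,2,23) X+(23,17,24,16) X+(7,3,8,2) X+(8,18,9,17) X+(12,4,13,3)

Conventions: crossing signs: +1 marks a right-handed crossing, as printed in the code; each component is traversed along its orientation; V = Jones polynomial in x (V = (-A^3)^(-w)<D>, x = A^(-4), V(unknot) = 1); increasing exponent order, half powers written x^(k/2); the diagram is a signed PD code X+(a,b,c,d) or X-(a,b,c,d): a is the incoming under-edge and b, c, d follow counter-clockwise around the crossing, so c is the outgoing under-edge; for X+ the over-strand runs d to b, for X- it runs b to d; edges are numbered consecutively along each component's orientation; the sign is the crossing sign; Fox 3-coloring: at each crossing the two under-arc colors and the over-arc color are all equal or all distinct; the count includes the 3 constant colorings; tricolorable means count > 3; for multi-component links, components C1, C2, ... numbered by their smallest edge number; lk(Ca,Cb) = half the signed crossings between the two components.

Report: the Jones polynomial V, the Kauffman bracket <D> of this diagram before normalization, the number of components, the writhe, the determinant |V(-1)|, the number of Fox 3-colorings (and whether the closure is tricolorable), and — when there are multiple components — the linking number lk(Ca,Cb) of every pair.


V(x) = x^-1 - 2 + 3x - 3x^2 + 4x^3 - 3x^4 + 2x^5 - x^6
bracket: -A^-12 + 2A^-8 - 3A^-4 + 4 - 3A^4 + 3A^8 - 2A^12 + A^16, w = +4
1 component, writhe +4, over 12 crossings
det 19, colorings 3 of 3^12 — not tricolorable
observation: w = +4 shifts under R1 moves; the (-A^3)^(-4) factor cancels that in V


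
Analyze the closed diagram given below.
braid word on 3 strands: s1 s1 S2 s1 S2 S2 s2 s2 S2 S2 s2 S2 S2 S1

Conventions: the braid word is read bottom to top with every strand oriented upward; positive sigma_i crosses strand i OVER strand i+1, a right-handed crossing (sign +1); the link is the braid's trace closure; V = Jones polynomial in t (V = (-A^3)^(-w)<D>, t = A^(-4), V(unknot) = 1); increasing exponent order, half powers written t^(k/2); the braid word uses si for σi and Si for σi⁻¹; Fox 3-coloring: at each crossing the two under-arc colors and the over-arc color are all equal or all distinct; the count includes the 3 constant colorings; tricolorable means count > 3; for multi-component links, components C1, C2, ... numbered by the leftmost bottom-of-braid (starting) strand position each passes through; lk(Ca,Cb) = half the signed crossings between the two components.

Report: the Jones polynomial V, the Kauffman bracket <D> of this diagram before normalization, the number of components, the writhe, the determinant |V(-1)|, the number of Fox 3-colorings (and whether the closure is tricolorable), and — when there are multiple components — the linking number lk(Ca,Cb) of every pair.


Jones polynomial: V(t) = t^-5 - 2t^-4 + 2t^-3 - 2t^-2 + 2t^-1 - 1 + t
<D> = A^-10 - A^-6 + 2A^-2 - 2A^2 + 2A^6 - 2A^10 + A^14; writhe -2
components 1, writhe -2 (14 crossings)
3-colorings: 3 of 3^14, det 11 — not tricolorable
note: w = -2 shifts under R1 moves; the (-A^3)^(2) factor cancels that in V


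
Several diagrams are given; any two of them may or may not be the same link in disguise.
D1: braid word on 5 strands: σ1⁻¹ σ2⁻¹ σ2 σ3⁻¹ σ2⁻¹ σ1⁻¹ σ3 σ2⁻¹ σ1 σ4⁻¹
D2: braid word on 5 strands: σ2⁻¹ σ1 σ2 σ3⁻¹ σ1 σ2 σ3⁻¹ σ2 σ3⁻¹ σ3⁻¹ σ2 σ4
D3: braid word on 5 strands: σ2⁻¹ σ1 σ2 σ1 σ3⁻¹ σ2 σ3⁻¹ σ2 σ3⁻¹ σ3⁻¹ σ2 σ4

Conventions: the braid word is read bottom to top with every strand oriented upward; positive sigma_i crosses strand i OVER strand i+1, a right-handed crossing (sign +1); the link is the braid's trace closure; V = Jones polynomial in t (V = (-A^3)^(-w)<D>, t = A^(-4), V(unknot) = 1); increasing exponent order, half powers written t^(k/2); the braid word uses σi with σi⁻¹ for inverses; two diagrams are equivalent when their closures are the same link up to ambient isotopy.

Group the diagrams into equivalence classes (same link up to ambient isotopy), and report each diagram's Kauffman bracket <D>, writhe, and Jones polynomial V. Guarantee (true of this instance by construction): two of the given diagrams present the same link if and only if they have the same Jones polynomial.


grouping into links: {D1} | {D2, D3}
V(D1) = 1  (w -4, c 10, <D> = A^-12)
D2 (bracket A^-10 - 3A^-6 + 5A^-2 - 6A^2 + 7A^6 - 6A^10 + 5A^14 - 3A^18 + A^22; 12 crossings at w = +2): V = t^-4 - 3t^-3 + 5t^-2 - 6t^-1 + 7 - 6t + 5t^2 - 3t^3 + t^4
V(D3) = t^-4 - 3t^-3 + 5t^-2 - 6t^-1 + 7 - 6t + 5t^2 - 3t^3 + t^4  (w +2, c 12, <D> = A^-10 - 3A^-6 + 5A^-2 - 6A^2 + 7A^6 - 6A^10 + 5A^14 - 3A^18 + A^22)
key observation: V(t) takes 2 values over 3 diagrams, fixing the grouping


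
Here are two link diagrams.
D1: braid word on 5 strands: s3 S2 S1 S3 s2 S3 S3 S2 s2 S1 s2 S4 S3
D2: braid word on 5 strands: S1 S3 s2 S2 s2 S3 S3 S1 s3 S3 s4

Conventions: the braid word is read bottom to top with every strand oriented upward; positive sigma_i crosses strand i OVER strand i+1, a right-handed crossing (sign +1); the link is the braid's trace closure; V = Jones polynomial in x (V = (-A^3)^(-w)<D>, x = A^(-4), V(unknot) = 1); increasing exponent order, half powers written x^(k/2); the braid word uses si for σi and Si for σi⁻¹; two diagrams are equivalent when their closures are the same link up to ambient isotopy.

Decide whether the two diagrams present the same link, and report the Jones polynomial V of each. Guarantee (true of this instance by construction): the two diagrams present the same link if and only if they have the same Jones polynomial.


equivalent: yes
D1 (bracket A^-9 + 2A^-1 - A^3 + A^7 - A^11; 13 crossings at w = -5): V = x^(-13/2) - x^(-11/2) + x^(-9/2) - 2x^(-7/2) - x^(-3/2)
V(D2) = x^(-13/2) - x^(-11/2) + x^(-9/2) - 2x^(-7/2) - x^(-3/2)  (w -3, c 11, <D> = A^-3 + 2A^5 - A^9 + A^13 - A^17)
key observation: all 2 diagrams share one V(x), hence one class


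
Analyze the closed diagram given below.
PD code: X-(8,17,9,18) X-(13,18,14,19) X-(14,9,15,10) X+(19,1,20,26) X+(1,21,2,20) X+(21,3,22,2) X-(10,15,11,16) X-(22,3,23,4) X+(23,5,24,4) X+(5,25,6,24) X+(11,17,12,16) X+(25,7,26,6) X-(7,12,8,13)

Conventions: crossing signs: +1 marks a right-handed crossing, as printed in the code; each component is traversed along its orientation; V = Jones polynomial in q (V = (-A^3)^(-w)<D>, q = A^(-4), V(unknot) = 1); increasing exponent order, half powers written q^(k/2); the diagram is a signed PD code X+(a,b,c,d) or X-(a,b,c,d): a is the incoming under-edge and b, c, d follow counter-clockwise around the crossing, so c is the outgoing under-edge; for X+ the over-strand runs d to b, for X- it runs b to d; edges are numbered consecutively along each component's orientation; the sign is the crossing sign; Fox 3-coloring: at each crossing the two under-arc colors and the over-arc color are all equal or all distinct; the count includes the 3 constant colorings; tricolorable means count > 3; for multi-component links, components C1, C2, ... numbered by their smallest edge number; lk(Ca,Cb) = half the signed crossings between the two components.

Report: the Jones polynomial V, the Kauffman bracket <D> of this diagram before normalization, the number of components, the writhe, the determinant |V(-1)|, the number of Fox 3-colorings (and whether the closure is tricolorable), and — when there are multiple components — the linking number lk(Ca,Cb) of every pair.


V(q) = -q^-2 + q^-1 - 1 + 3q - 2q^2 + 3q^3 - 2q^4 + q^5 - q^6
bracket: A^-21 - A^-17 + 2A^-13 - 3A^-9 + 2A^-5 - 3A^-1 + A^3 - A^7 + A^11, w = +1
1 component, writhe +1, over 13 crossings
det 15, colorings 9 of 3^13 — tricolorable
observation: w = +1 shifts under R1 moves; the (-A^3)^(-1) factor cancels that in V


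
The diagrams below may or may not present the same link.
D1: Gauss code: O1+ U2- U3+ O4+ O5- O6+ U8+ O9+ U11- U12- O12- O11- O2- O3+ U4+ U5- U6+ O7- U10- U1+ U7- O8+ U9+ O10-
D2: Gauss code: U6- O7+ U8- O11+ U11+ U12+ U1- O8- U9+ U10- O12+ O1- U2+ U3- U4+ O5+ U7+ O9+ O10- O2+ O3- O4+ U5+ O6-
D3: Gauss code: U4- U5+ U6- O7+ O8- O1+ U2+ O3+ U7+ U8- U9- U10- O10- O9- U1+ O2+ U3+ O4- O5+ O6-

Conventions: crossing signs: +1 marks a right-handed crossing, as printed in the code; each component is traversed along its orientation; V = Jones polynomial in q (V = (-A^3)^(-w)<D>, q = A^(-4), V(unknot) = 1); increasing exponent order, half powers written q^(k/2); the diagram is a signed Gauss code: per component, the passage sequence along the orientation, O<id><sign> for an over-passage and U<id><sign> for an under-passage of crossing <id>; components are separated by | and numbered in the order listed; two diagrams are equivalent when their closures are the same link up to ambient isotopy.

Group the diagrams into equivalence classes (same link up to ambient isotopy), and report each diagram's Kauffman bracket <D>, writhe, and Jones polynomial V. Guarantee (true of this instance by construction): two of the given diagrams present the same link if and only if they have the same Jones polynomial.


equivalence classes: {D1, D2, D3}
D1 (bracket -A^-16 + A^-12 + A^-4; 12 crossings at w = 0): V = q + q^3 - q^4
V(D2) = q + q^3 - q^4  (w +2, c 12, <D> = -A^-10 + A^-6 + A^2)
D3 (bracket -A^-16 + A^-12 + A^-4; 10 crossings at w = 0): V = q + q^3 - q^4
key observation: one V(q) for all 3 diagrams — one class (guaranteed)


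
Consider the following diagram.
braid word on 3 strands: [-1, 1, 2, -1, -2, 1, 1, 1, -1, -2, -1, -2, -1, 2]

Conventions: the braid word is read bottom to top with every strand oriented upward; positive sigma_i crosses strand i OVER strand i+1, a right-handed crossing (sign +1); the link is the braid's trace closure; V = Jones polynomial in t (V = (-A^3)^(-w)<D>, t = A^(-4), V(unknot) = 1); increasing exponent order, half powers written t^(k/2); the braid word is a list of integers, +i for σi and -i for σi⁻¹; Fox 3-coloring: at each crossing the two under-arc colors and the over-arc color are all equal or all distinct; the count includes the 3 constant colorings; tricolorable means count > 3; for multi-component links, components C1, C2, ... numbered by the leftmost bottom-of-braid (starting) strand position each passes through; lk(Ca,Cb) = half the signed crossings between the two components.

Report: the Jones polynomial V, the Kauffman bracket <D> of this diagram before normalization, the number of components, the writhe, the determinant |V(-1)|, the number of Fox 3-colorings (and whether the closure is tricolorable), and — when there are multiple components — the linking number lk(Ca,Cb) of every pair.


V = -t^-5 + t^-4 - t^-3 + 2t^-2 - t^-1 + 2 - t
<D> = -A^-10 + 2A^-6 - A^-2 + 2A^2 - A^6 + A^10 - A^14 (w = -2)
1 component over 14 crossings, w = -2
9 Fox colorings among 3^14, |V(-1)| = 9: tricolorable
why: the span of V is 6, forcing >= 6 crossings in any diagram


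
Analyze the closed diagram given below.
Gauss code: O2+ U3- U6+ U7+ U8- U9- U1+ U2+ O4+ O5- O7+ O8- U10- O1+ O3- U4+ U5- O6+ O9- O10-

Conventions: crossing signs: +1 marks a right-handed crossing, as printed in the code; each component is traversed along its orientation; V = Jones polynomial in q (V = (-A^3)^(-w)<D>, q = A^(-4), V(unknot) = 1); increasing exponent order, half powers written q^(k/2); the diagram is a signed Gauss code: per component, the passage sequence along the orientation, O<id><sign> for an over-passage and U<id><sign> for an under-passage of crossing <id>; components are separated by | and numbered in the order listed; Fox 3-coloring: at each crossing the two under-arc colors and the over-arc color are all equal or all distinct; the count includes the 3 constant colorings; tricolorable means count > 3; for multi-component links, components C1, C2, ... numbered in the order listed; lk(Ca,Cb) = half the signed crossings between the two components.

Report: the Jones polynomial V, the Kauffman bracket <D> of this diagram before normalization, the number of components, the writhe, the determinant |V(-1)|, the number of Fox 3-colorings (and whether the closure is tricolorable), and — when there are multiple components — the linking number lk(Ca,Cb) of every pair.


Jones polynomial: V(q) = 1
<D> = 1; writhe 0
components 1, writhe 0 (10 crossings)
3-colorings: 3 of 3^10, det 1 — not tricolorable
note: w = 0 (over 10 crossings) is diagram-only; (-A^3)^(0) removes it from V


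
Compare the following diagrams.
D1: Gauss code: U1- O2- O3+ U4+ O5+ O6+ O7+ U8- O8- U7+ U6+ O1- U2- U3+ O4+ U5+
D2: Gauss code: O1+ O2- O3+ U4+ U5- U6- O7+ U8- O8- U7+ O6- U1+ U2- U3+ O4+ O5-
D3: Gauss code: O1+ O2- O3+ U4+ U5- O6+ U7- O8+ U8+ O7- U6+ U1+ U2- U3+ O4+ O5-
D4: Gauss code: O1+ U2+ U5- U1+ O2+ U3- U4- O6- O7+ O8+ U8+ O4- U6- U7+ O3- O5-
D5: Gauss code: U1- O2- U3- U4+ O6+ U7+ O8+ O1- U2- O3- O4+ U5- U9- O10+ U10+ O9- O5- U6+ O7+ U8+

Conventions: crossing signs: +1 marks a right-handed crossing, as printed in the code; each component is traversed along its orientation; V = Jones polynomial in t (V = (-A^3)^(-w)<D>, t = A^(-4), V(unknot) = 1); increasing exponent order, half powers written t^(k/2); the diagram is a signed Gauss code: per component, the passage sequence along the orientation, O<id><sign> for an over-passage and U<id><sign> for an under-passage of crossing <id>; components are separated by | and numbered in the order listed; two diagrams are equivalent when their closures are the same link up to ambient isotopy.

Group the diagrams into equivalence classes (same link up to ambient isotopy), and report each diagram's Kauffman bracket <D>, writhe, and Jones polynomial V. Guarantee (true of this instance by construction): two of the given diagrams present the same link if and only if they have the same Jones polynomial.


equivalence classes: {D1, D2, D3, D4, D5}
D1 (bracket A^6; 8 crossings at w = +2): V = 1
V(D2) = 1  (w 0, c 8, <D> = 1)
V(D3) = 1  [8 crossings, <D> = A^6, w = +2]
V(D4) = 1  (w 0, c 8, <D> = 1)
V(D5) = 1  (w 0, c 10, <D> = 1)
key observation: one V(t) for all 5 diagrams — one class (guaranteed)


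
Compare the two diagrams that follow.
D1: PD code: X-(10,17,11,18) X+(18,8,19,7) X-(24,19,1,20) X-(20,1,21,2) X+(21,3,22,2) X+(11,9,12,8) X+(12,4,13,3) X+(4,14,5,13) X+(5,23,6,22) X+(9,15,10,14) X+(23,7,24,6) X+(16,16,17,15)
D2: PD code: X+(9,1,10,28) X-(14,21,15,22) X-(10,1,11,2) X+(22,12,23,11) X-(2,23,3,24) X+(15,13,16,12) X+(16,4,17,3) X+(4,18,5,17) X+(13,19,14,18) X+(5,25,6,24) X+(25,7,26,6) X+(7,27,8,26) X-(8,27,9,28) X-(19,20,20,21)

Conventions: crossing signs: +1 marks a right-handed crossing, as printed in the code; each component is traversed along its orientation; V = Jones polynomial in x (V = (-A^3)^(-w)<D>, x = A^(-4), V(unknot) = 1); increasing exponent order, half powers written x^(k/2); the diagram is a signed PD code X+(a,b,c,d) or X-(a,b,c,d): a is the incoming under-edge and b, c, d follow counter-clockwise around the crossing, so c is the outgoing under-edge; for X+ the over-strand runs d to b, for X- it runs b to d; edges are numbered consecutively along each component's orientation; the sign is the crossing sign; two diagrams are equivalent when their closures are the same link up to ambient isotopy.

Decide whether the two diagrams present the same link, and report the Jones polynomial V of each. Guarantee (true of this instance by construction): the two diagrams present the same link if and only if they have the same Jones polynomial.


equivalent: yes
D1 (bracket -A^-6 + A^-2 - A^2 + 2A^6 - A^10 + A^14; 12 crossings at w = +6): V = x - x^2 + 2x^3 - x^4 + x^5 - x^6
V(D2) = x - x^2 + 2x^3 - x^4 + x^5 - x^6  (w +4, c 14, <D> = -A^-12 + A^-8 - A^-4 + 2 - A^4 + A^8)
key observation: all 2 diagrams share one V(x), hence one class


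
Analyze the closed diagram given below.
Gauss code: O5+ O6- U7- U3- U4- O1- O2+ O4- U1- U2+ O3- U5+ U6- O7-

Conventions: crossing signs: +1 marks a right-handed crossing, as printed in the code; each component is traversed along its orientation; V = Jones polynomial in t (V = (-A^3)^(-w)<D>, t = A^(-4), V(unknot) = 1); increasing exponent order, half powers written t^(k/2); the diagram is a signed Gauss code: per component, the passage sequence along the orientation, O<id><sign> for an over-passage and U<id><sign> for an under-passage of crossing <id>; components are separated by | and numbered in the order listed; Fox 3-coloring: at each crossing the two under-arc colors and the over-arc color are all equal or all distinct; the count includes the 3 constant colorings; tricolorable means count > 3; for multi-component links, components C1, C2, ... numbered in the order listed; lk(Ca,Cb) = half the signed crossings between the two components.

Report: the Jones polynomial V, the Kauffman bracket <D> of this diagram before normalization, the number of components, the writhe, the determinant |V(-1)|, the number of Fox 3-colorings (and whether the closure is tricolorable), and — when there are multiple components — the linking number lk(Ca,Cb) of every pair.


V = 1
<D> = -A^-9 (w = -3)
1 component over 7 crossings, w = -3
3 Fox colorings among 3^7, |V(-1)| = 1: not tricolorable
why: |V(-1)| = 1: so not tricolorable, since 3 does not divide 1


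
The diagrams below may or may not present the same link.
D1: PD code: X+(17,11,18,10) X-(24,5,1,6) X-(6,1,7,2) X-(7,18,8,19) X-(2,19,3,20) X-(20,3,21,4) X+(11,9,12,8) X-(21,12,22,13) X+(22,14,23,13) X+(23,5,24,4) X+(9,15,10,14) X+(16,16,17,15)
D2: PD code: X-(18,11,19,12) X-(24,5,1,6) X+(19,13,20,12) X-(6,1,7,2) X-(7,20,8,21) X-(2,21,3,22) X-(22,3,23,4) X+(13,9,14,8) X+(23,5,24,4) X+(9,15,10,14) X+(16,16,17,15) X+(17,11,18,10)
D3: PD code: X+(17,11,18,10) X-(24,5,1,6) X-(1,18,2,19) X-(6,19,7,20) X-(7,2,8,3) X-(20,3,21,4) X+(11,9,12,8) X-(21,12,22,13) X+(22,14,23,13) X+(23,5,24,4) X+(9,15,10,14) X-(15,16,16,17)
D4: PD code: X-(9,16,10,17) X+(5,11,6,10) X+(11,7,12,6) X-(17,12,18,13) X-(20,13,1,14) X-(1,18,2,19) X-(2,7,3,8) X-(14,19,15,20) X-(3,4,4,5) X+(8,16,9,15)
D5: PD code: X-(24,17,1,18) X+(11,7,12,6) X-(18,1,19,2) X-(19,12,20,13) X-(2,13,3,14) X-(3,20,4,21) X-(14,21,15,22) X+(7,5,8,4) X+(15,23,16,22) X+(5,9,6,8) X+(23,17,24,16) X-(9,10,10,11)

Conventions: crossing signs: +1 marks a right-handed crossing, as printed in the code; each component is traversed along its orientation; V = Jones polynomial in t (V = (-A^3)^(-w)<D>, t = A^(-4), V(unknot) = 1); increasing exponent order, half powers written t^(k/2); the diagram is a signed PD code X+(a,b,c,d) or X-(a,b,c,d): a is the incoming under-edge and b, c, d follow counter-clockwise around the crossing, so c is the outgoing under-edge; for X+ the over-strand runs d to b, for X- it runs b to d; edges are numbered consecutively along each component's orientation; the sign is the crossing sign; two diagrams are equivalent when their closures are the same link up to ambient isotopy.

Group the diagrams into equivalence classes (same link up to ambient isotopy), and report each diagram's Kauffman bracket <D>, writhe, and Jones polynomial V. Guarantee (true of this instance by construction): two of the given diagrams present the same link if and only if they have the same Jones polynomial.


grouping into links: {D1, D2, D3, D5} | {D4}
V(D1) = -t^-3 + t^-2 - t^-1 + 3 - t + t^2 - t^3  (w 0, c 12, <D> = -A^-12 + A^-8 - A^-4 + 3 - A^4 + A^8 - A^12)
V(D2) = -t^-3 + t^-2 - t^-1 + 3 - t + t^2 - t^3  [12 crossings, <D> = -A^-12 + A^-8 - A^-4 + 3 - A^4 + A^8 - A^12, w = 0]
D3 (bracket -A^-18 + A^-14 - A^-10 + 3A^-6 - A^-2 + A^2 - A^6; 12 crossings at w = -2): V = -t^-3 + t^-2 - t^-1 + 3 - t + t^2 - t^3
V(D4) = -t^-4 + t^-3 + t^-1  (w -4, c 10, <D> = A^-8 + 1 - A^4)
D5 (bracket -A^-18 + A^-14 - A^-10 + 3A^-6 - A^-2 + A^2 - A^6; 12 crossings at w = -2): V = -t^-3 + t^-2 - t^-1 + 3 - t + t^2 - t^3
why: comparing 5 Jones polynomials yields 2 groups


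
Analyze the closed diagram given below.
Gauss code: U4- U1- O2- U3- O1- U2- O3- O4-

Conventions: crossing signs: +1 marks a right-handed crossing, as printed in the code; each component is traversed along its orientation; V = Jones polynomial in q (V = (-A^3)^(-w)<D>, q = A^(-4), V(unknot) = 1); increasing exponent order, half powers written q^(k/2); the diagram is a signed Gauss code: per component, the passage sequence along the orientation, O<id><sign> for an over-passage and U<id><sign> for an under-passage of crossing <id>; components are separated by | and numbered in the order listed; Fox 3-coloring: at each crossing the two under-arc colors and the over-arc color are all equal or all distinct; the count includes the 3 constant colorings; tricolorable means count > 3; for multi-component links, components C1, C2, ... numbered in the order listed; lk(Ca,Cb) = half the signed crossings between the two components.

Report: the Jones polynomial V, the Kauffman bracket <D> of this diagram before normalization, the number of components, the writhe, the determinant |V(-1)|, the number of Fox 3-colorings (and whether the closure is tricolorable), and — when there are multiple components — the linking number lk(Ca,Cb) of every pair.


V = -q^-4 + q^-3 + q^-1
<D> = A^-8 + 1 - A^4 (w = -4)
1 component over 4 crossings, w = -4
9 Fox colorings among 3^4, |V(-1)| = 3: tricolorable
why: w = -4 shifts under R1 moves; the (-A^3)^(4) factor cancels that in V


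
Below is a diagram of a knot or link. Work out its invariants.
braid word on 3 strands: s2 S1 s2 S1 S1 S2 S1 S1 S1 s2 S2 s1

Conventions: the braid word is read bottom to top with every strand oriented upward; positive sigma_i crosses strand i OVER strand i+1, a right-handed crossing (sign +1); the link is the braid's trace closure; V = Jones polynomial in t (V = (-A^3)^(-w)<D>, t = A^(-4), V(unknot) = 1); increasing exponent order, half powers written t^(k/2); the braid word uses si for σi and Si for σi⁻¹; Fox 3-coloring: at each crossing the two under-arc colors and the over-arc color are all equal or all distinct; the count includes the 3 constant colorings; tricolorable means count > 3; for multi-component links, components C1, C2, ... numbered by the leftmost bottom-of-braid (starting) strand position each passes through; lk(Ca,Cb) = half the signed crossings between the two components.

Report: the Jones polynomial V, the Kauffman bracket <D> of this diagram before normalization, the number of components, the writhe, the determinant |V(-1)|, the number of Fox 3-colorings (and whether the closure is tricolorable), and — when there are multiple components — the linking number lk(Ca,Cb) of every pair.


Jones polynomial: V(t) = -t^-6 + t^-5 - t^-4 + 2t^-3 - t^-2 + t^-1
<D> = A^-8 - A^-4 + 2 - A^4 + A^8 - A^12; writhe -4
components 1, writhe -4 (12 crossings)
3-colorings: 3 of 3^12, det 7 — not tricolorable
note: w = -4 shifts under R1 moves; the (-A^3)^(4) factor cancels that in V


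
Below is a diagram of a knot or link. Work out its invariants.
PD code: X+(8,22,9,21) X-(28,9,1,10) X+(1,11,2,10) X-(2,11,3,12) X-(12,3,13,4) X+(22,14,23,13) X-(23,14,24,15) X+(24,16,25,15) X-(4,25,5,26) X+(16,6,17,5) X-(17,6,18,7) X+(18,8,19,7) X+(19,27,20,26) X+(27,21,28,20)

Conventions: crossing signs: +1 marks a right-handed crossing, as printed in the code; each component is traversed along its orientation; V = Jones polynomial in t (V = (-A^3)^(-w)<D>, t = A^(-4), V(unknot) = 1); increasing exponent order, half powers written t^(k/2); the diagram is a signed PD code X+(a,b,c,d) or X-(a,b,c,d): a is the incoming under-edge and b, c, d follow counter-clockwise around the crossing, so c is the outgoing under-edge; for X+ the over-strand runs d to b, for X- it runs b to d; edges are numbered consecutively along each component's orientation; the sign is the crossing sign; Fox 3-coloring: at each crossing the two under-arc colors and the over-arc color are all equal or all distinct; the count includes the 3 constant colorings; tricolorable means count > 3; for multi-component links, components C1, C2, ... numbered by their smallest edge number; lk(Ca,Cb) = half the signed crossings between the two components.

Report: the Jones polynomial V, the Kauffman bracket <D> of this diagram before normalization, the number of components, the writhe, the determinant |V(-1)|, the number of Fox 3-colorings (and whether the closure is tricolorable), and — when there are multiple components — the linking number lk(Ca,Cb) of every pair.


V = -t^-1 + 2 - t + 2t^2 - t^3 + t^4 - t^5
<D> = -A^-14 + A^-10 - A^-6 + 2A^-2 - A^2 + 2A^6 - A^10 (w = +2)
1 component over 14 crossings, w = +2
9 Fox colorings among 3^14, |V(-1)| = 9: tricolorable
why: V spans 6 powers of t: at least 6 crossings in any diagram


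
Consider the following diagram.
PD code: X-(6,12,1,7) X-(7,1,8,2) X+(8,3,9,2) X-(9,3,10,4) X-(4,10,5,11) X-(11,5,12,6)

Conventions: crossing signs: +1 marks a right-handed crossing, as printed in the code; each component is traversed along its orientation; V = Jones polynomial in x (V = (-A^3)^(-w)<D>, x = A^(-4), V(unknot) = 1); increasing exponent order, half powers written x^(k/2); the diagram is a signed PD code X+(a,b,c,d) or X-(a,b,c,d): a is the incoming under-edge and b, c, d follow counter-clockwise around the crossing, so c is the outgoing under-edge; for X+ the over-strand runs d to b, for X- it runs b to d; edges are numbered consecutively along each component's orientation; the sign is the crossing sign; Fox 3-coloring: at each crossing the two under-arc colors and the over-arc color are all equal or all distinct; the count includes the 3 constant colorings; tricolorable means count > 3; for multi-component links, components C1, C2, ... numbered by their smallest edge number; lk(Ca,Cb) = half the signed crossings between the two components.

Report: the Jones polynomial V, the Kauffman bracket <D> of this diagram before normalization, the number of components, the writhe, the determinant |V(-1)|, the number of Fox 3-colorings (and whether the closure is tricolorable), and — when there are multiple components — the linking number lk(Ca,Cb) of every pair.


V(x) = -x^(-11/2) + x^(-9/2) - x^(-7/2) - x^(-3/2)
bracket: -A^-6 - A^2 + A^6 - A^10, w = -4
2 components, writhe -4, over 6 crossings
lk(C1,C2) = -2
det 4, colorings 3 of 3^6 — not tricolorable
observation: w = -4 (over 6 crossings) is diagram-only; (-A^3)^(4) removes it from V


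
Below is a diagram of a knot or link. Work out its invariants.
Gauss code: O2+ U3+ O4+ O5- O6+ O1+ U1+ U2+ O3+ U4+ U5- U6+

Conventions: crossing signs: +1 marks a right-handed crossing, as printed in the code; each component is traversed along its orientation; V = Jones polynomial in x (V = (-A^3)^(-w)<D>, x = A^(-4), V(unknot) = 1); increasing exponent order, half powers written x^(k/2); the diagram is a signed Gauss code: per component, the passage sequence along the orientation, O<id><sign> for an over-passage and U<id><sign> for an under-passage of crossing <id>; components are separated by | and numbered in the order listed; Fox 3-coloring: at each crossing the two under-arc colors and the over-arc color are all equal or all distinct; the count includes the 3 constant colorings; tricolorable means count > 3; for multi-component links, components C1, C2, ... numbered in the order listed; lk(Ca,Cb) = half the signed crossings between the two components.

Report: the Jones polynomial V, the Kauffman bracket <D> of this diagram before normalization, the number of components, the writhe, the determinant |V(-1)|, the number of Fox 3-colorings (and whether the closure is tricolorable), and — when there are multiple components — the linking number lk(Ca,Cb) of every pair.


Jones polynomial: V(x) = x + x^3 - x^4
<D> = -A^-4 + 1 + A^8; writhe +4
components 1, writhe +4 (6 crossings)
3-colorings: 9 of 3^6, det 3 — tricolorable
note: det 3 = |V(-1)|; divisible by 3, so tricolorable


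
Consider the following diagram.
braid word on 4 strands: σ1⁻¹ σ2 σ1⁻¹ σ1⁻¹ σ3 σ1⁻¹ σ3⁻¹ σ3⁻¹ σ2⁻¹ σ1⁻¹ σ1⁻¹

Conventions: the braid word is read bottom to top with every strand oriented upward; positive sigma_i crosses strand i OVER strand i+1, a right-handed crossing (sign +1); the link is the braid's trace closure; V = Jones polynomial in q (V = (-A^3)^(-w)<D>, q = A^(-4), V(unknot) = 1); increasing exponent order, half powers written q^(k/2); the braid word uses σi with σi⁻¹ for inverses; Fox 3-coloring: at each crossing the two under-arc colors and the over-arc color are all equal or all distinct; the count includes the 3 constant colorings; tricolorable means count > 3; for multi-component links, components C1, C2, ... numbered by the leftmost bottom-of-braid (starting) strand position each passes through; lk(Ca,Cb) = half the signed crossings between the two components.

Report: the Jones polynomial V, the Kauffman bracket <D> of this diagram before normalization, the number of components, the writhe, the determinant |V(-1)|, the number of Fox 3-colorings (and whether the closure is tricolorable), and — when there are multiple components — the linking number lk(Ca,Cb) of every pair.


Jones polynomial: V(q) = q^-8 - 2q^-7 + q^-6 - 2q^-5 + 2q^-4 + q^-2
<D> = -A^-13 - 2A^-5 + 2A^-1 - A^3 + 2A^7 - A^11; writhe -7
components 1, writhe -7 (11 crossings)
3-colorings: 27 of 3^11, det 9 — tricolorable
note: |V(-1)| = 9: so tricolorable, since 3 divides 9


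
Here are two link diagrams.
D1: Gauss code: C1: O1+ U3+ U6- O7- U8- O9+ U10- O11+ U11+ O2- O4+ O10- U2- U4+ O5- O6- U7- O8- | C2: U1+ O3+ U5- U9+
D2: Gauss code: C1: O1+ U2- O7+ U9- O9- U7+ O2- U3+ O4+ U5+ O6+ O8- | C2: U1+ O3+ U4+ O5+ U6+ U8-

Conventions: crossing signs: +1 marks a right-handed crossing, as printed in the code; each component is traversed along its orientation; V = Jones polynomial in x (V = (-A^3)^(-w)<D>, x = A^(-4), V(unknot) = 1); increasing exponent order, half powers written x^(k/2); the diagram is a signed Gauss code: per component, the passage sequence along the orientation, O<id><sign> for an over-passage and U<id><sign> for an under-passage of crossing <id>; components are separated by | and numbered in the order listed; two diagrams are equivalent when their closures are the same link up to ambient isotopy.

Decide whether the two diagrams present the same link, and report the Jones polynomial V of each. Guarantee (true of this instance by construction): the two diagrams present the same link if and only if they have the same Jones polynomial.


equivalent: no
V(D1) = x^(-7/2) - x^(-5/2) + x^(-3/2) - 2x^(-1/2) - x^(3/2)  (w -1, c 11, <D> = A^-9 + 2A^-1 - A^3 + A^7 - A^11)
V(D2) = -x^(3/2) - x^(7/2) + x^(9/2) - x^(11/2)  [9 crossings, <D> = A^-13 - A^-9 + A^-5 + A^3, w = +3]
key observation: 2 classes among 2 diagrams; unequal V(x) rules out equality


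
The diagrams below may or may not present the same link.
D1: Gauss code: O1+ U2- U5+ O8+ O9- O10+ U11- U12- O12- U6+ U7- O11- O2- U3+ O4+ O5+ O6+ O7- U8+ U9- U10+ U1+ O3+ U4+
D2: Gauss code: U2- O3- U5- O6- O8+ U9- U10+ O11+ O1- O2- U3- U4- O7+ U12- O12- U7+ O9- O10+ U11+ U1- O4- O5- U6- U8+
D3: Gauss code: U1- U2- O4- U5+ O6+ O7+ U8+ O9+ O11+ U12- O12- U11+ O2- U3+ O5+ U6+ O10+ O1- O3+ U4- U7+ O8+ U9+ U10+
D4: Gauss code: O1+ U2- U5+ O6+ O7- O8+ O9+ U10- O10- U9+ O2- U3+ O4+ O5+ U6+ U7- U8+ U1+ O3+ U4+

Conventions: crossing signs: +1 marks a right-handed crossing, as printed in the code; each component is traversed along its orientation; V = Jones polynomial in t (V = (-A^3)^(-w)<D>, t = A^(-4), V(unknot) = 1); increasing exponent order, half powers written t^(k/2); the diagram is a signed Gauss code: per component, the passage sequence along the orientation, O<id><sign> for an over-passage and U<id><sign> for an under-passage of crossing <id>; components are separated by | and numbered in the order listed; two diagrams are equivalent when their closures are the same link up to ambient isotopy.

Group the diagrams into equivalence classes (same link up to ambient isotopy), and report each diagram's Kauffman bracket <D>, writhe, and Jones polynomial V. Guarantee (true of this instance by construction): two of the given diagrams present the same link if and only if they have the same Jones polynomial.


equivalence classes: {D1, D3, D4} | {D2}
D1 (bracket -A^-18 + A^-14 - A^-10 + 2A^-6 - A^-2 + A^2; 12 crossings at w = +2): V = t - t^2 + 2t^3 - t^4 + t^5 - t^6
V(D2) = -t^-4 + t^-3 + t^-1  (w -4, c 12, <D> = A^-8 + 1 - A^4)
V(D3) = t - t^2 + 2t^3 - t^4 + t^5 - t^6  [12 crossings, <D> = -A^-12 + A^-8 - A^-4 + 2 - A^4 + A^8, w = +4]
D4 (bracket -A^-12 + A^-8 - A^-4 + 2 - A^4 + A^8; 10 crossings at w = +4): V = t - t^2 + 2t^3 - t^4 + t^5 - t^6
observation: 2 classes among 4 diagrams; unequal V(t) rules out equality


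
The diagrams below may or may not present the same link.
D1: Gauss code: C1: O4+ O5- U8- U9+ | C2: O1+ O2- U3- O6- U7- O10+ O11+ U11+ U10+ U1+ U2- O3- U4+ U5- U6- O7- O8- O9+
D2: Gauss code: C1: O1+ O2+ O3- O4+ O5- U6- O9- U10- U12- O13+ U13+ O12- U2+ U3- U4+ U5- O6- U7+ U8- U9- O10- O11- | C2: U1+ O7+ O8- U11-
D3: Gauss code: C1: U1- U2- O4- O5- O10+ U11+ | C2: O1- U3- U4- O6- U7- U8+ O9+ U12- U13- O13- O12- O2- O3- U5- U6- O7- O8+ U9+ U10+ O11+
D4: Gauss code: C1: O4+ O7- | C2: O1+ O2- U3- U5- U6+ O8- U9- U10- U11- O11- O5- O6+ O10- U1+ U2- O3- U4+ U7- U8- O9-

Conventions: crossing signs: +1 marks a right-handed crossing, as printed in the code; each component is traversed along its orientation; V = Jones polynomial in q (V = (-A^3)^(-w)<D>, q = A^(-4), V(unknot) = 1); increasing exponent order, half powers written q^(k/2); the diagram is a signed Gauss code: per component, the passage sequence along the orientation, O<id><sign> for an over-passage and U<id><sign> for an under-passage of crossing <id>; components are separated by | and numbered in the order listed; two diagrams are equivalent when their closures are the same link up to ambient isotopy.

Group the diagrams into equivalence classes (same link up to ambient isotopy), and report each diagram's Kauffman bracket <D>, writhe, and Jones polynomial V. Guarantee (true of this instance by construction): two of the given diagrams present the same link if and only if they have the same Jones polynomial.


grouping into links: {D1, D2, D4} | {D3}
V(D1) = q^(-9/2) - q^(-5/2) - q^(-3/2) - q^(-1/2)  (w -1, c 11, <D> = A^-1 + A^3 + A^7 - A^15)
D2 (bracket A^-7 + A^-3 + A - A^9; 13 crossings at w = -3): V = q^(-9/2) - q^(-5/2) - q^(-3/2) - q^(-1/2)
D3 (bracket A^-13 + A^-5; 13 crossings at w = -5): V = -q^(-5/2) - q^(-1/2)
V(D4) = q^(-9/2) - q^(-5/2) - q^(-3/2) - q^(-1/2)  (w -5, c 11, <D> = A^-13 + A^-9 + A^-5 - A^3)
why: V(q) takes 2 values over 4 diagrams, fixing the grouping
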